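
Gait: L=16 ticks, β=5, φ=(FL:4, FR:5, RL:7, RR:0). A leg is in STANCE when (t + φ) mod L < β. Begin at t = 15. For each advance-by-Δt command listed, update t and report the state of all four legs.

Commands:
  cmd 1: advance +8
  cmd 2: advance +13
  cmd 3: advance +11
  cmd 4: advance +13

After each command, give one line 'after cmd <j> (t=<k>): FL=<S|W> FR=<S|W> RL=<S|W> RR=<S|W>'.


start t=15: FL=S FR=S RL=W RR=W
cmd 1: advance +8 → t=23, phase=(11,12,14,7) → FL=W FR=W RL=W RR=W
cmd 2: advance +13 → t=36, phase=(8,9,11,4) → FL=W FR=W RL=W RR=S
cmd 3: advance +11 → t=47, phase=(3,4,6,15) → FL=S FR=S RL=W RR=W
cmd 4: advance +13 → t=60, phase=(0,1,3,12) → FL=S FR=S RL=S RR=W

after cmd 1 (t=23): FL=W FR=W RL=W RR=W
after cmd 2 (t=36): FL=W FR=W RL=W RR=S
after cmd 3 (t=47): FL=S FR=S RL=W RR=W
after cmd 4 (t=60): FL=S FR=S RL=S RR=W


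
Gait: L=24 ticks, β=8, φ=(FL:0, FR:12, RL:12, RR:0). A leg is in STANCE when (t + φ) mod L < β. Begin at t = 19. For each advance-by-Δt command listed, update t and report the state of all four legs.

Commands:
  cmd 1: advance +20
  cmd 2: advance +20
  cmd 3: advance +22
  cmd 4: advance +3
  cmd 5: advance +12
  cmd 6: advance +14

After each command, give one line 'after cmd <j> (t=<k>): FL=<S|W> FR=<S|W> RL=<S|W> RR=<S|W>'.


start t=19: FL=W FR=S RL=S RR=W
cmd 1: advance +20 → t=39, phase=(15,3,3,15) → FL=W FR=S RL=S RR=W
cmd 2: advance +20 → t=59, phase=(11,23,23,11) → FL=W FR=W RL=W RR=W
cmd 3: advance +22 → t=81, phase=(9,21,21,9) → FL=W FR=W RL=W RR=W
cmd 4: advance +3 → t=84, phase=(12,0,0,12) → FL=W FR=S RL=S RR=W
cmd 5: advance +12 → t=96, phase=(0,12,12,0) → FL=S FR=W RL=W RR=S
cmd 6: advance +14 → t=110, phase=(14,2,2,14) → FL=W FR=S RL=S RR=W

after cmd 1 (t=39): FL=W FR=S RL=S RR=W
after cmd 2 (t=59): FL=W FR=W RL=W RR=W
after cmd 3 (t=81): FL=W FR=W RL=W RR=W
after cmd 4 (t=84): FL=W FR=S RL=S RR=W
after cmd 5 (t=96): FL=S FR=W RL=W RR=S
after cmd 6 (t=110): FL=W FR=S RL=S RR=W


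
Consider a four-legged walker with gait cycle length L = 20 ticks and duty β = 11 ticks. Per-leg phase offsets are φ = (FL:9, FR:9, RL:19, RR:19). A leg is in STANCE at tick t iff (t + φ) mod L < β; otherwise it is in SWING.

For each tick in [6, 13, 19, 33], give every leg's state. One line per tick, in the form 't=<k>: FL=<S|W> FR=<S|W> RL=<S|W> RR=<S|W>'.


t=6: FL=W FR=W RL=S RR=S
t=13: FL=S FR=S RL=W RR=W
t=19: FL=S FR=S RL=W RR=W
t=33: FL=S FR=S RL=W RR=W

t=6: phase=(15,15,5,5) vs β=11 → FL=W FR=W RL=S RR=S
t=13: phase=(2,2,12,12) vs β=11 → FL=S FR=S RL=W RR=W
t=19: phase=(8,8,18,18) vs β=11 → FL=S FR=S RL=W RR=W
t=33: phase=(2,2,12,12) vs β=11 → FL=S FR=S RL=W RR=W


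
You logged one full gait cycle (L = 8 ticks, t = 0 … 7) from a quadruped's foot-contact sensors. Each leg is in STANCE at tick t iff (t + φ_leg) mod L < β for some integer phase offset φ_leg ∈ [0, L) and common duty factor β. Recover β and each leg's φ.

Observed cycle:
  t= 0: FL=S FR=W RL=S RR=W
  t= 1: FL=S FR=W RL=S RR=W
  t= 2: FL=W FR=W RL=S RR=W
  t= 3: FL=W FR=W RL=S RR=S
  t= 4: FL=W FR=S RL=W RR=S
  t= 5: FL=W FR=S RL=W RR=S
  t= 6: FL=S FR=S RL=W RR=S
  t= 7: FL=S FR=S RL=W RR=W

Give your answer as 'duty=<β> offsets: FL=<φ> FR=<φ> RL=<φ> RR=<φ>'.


duty β = stance ticks per leg = 4
FL: stance ticks = 4; W→S at t=6 → φ=2
FR: stance ticks = 4; W→S at t=4 → φ=4
RL: stance ticks = 4; W→S at t=0 → φ=0
RR: stance ticks = 4; W→S at t=3 → φ=5

duty=4 offsets: FL=2 FR=4 RL=0 RR=5


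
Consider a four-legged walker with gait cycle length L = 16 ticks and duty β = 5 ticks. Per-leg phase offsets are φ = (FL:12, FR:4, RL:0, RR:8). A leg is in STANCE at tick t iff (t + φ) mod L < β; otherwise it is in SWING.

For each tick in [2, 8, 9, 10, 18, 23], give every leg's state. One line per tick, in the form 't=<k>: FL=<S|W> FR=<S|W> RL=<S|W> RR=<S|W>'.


t=2: phase=(14,6,2,10) vs β=5 → FL=W FR=W RL=S RR=W
t=8: phase=(4,12,8,0) vs β=5 → FL=S FR=W RL=W RR=S
t=9: phase=(5,13,9,1) vs β=5 → FL=W FR=W RL=W RR=S
t=10: phase=(6,14,10,2) vs β=5 → FL=W FR=W RL=W RR=S
t=18: phase=(14,6,2,10) vs β=5 → FL=W FR=W RL=S RR=W
t=23: phase=(3,11,7,15) vs β=5 → FL=S FR=W RL=W RR=W

t=2: FL=W FR=W RL=S RR=W
t=8: FL=S FR=W RL=W RR=S
t=9: FL=W FR=W RL=W RR=S
t=10: FL=W FR=W RL=W RR=S
t=18: FL=W FR=W RL=S RR=W
t=23: FL=S FR=W RL=W RR=W


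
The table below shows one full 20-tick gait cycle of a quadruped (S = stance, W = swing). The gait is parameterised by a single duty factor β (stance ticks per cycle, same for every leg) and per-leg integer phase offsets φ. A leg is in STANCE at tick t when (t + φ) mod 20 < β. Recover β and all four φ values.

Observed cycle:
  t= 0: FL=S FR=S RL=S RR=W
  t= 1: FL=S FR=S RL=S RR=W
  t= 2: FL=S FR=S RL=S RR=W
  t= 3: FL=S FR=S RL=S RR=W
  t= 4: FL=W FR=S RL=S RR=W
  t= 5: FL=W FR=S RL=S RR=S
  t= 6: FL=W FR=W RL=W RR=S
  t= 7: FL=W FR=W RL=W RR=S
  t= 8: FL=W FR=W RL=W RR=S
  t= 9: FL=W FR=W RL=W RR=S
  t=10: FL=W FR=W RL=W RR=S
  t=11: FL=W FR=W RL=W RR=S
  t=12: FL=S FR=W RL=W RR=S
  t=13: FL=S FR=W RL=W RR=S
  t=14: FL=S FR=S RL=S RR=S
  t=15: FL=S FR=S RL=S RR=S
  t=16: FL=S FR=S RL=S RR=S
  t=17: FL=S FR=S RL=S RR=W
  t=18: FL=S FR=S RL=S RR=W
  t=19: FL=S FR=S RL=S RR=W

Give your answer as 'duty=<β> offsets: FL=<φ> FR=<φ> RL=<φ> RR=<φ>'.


duty β = stance ticks per leg = 12
FL: stance ticks = 12; W→S at t=12 → φ=8
FR: stance ticks = 12; W→S at t=14 → φ=6
RL: stance ticks = 12; W→S at t=14 → φ=6
RR: stance ticks = 12; W→S at t=5 → φ=15

duty=12 offsets: FL=8 FR=6 RL=6 RR=15


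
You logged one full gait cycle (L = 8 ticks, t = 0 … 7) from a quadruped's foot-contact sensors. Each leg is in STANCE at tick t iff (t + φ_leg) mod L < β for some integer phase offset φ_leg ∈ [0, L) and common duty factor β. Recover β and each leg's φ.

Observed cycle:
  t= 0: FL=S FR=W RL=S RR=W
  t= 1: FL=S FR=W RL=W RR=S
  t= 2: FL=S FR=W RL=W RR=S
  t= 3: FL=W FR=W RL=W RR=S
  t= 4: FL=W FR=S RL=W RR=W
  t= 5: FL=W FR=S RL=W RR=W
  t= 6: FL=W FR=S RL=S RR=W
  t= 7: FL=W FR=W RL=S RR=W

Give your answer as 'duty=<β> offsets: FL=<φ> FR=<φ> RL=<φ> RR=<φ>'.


duty β = stance ticks per leg = 3
FL: stance ticks = 3; W→S at t=0 → φ=0
FR: stance ticks = 3; W→S at t=4 → φ=4
RL: stance ticks = 3; W→S at t=6 → φ=2
RR: stance ticks = 3; W→S at t=1 → φ=7

duty=3 offsets: FL=0 FR=4 RL=2 RR=7


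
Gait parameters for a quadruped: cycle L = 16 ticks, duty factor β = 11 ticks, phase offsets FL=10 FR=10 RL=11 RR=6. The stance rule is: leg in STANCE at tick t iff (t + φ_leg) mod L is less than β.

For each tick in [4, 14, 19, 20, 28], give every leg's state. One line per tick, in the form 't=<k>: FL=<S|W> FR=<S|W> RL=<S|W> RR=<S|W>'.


t=4: phase=(14,14,15,10) vs β=11 → FL=W FR=W RL=W RR=S
t=14: phase=(8,8,9,4) vs β=11 → FL=S FR=S RL=S RR=S
t=19: phase=(13,13,14,9) vs β=11 → FL=W FR=W RL=W RR=S
t=20: phase=(14,14,15,10) vs β=11 → FL=W FR=W RL=W RR=S
t=28: phase=(6,6,7,2) vs β=11 → FL=S FR=S RL=S RR=S

t=4: FL=W FR=W RL=W RR=S
t=14: FL=S FR=S RL=S RR=S
t=19: FL=W FR=W RL=W RR=S
t=20: FL=W FR=W RL=W RR=S
t=28: FL=S FR=S RL=S RR=S


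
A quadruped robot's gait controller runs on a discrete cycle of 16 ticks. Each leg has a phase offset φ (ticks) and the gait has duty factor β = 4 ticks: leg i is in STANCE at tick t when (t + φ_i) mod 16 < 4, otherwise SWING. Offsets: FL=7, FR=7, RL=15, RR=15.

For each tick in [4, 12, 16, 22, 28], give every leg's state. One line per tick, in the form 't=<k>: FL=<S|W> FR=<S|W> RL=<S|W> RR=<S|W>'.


t=4: phase=(11,11,3,3) vs β=4 → FL=W FR=W RL=S RR=S
t=12: phase=(3,3,11,11) vs β=4 → FL=S FR=S RL=W RR=W
t=16: phase=(7,7,15,15) vs β=4 → FL=W FR=W RL=W RR=W
t=22: phase=(13,13,5,5) vs β=4 → FL=W FR=W RL=W RR=W
t=28: phase=(3,3,11,11) vs β=4 → FL=S FR=S RL=W RR=W

t=4: FL=W FR=W RL=S RR=S
t=12: FL=S FR=S RL=W RR=W
t=16: FL=W FR=W RL=W RR=W
t=22: FL=W FR=W RL=W RR=W
t=28: FL=S FR=S RL=W RR=W


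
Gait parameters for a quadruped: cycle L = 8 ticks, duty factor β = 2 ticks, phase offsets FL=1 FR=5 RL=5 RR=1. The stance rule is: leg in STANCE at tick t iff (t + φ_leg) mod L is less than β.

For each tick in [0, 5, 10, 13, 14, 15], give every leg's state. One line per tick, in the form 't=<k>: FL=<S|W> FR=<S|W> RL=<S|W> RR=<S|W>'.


t=0: phase=(1,5,5,1) vs β=2 → FL=S FR=W RL=W RR=S
t=5: phase=(6,2,2,6) vs β=2 → FL=W FR=W RL=W RR=W
t=10: phase=(3,7,7,3) vs β=2 → FL=W FR=W RL=W RR=W
t=13: phase=(6,2,2,6) vs β=2 → FL=W FR=W RL=W RR=W
t=14: phase=(7,3,3,7) vs β=2 → FL=W FR=W RL=W RR=W
t=15: phase=(0,4,4,0) vs β=2 → FL=S FR=W RL=W RR=S

t=0: FL=S FR=W RL=W RR=S
t=5: FL=W FR=W RL=W RR=W
t=10: FL=W FR=W RL=W RR=W
t=13: FL=W FR=W RL=W RR=W
t=14: FL=W FR=W RL=W RR=W
t=15: FL=S FR=W RL=W RR=S


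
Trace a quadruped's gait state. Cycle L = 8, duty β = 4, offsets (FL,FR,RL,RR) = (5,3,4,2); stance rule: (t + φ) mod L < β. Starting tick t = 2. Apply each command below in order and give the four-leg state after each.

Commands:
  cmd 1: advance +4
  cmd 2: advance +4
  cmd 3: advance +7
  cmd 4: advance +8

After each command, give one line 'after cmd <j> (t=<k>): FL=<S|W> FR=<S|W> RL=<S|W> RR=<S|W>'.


after cmd 1 (t=6): FL=S FR=S RL=S RR=S
after cmd 2 (t=10): FL=W FR=W RL=W RR=W
after cmd 3 (t=17): FL=W FR=W RL=W RR=S
after cmd 4 (t=25): FL=W FR=W RL=W RR=S

start t=2: FL=W FR=W RL=W RR=W
cmd 1: advance +4 → t=6, phase=(3,1,2,0) → FL=S FR=S RL=S RR=S
cmd 2: advance +4 → t=10, phase=(7,5,6,4) → FL=W FR=W RL=W RR=W
cmd 3: advance +7 → t=17, phase=(6,4,5,3) → FL=W FR=W RL=W RR=S
cmd 4: advance +8 → t=25, phase=(6,4,5,3) → FL=W FR=W RL=W RR=S


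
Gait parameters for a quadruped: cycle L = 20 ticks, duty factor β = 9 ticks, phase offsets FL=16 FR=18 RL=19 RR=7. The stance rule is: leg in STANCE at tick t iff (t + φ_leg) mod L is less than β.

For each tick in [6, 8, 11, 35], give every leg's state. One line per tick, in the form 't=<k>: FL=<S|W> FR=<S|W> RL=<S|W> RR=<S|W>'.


t=6: phase=(2,4,5,13) vs β=9 → FL=S FR=S RL=S RR=W
t=8: phase=(4,6,7,15) vs β=9 → FL=S FR=S RL=S RR=W
t=11: phase=(7,9,10,18) vs β=9 → FL=S FR=W RL=W RR=W
t=35: phase=(11,13,14,2) vs β=9 → FL=W FR=W RL=W RR=S

t=6: FL=S FR=S RL=S RR=W
t=8: FL=S FR=S RL=S RR=W
t=11: FL=S FR=W RL=W RR=W
t=35: FL=W FR=W RL=W RR=S


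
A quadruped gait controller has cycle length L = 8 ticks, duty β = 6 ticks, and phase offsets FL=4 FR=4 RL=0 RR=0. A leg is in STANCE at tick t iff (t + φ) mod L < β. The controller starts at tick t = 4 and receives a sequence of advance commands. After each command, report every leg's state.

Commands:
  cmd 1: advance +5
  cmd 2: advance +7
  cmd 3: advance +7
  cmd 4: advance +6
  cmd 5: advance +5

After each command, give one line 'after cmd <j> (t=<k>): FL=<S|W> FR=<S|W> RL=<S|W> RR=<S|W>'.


start t=4: FL=S FR=S RL=S RR=S
cmd 1: advance +5 → t=9, phase=(5,5,1,1) → FL=S FR=S RL=S RR=S
cmd 2: advance +7 → t=16, phase=(4,4,0,0) → FL=S FR=S RL=S RR=S
cmd 3: advance +7 → t=23, phase=(3,3,7,7) → FL=S FR=S RL=W RR=W
cmd 4: advance +6 → t=29, phase=(1,1,5,5) → FL=S FR=S RL=S RR=S
cmd 5: advance +5 → t=34, phase=(6,6,2,2) → FL=W FR=W RL=S RR=S

after cmd 1 (t=9): FL=S FR=S RL=S RR=S
after cmd 2 (t=16): FL=S FR=S RL=S RR=S
after cmd 3 (t=23): FL=S FR=S RL=W RR=W
after cmd 4 (t=29): FL=S FR=S RL=S RR=S
after cmd 5 (t=34): FL=W FR=W RL=S RR=S


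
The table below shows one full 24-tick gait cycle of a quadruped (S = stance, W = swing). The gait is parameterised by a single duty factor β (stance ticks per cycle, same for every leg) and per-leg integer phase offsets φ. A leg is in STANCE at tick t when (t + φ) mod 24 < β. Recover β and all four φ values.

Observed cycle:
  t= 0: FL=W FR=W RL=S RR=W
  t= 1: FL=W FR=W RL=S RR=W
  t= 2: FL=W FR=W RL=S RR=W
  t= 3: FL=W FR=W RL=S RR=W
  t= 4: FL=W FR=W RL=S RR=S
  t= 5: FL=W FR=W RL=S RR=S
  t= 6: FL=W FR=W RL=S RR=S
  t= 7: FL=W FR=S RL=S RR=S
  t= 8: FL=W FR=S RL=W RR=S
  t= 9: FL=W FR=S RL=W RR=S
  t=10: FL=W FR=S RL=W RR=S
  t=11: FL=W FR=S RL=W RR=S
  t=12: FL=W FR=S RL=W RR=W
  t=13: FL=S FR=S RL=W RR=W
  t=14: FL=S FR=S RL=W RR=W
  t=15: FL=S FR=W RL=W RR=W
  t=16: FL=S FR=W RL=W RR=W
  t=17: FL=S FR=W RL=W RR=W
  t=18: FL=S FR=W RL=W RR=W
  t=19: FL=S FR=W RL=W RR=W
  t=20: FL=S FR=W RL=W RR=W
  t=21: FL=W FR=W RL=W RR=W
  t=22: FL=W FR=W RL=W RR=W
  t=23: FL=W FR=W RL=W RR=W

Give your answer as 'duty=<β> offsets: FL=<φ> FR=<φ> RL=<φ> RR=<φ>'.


duty β = stance ticks per leg = 8
FL: stance ticks = 8; W→S at t=13 → φ=11
FR: stance ticks = 8; W→S at t=7 → φ=17
RL: stance ticks = 8; W→S at t=0 → φ=0
RR: stance ticks = 8; W→S at t=4 → φ=20

duty=8 offsets: FL=11 FR=17 RL=0 RR=20


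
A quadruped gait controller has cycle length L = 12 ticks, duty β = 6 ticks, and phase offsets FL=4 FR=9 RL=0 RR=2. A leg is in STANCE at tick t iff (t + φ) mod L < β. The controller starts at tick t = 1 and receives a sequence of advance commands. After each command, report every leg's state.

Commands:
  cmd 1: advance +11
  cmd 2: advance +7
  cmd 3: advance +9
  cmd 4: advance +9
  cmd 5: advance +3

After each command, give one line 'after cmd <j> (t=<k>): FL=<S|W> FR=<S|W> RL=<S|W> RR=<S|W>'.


after cmd 1 (t=12): FL=S FR=W RL=S RR=S
after cmd 2 (t=19): FL=W FR=S RL=W RR=W
after cmd 3 (t=28): FL=W FR=S RL=S RR=W
after cmd 4 (t=37): FL=S FR=W RL=S RR=S
after cmd 5 (t=40): FL=W FR=S RL=S RR=W

start t=1: FL=S FR=W RL=S RR=S
cmd 1: advance +11 → t=12, phase=(4,9,0,2) → FL=S FR=W RL=S RR=S
cmd 2: advance +7 → t=19, phase=(11,4,7,9) → FL=W FR=S RL=W RR=W
cmd 3: advance +9 → t=28, phase=(8,1,4,6) → FL=W FR=S RL=S RR=W
cmd 4: advance +9 → t=37, phase=(5,10,1,3) → FL=S FR=W RL=S RR=S
cmd 5: advance +3 → t=40, phase=(8,1,4,6) → FL=W FR=S RL=S RR=W


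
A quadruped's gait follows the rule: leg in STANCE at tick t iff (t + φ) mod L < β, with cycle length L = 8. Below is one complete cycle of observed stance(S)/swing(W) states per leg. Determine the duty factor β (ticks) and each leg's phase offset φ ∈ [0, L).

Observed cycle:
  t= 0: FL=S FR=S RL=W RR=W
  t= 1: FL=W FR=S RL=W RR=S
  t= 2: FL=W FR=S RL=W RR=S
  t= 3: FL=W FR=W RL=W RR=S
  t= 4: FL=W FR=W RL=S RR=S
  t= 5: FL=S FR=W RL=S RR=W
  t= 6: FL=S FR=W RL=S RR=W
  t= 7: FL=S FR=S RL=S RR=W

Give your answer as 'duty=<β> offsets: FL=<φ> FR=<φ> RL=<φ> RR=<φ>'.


duty=4 offsets: FL=3 FR=1 RL=4 RR=7

duty β = stance ticks per leg = 4
FL: stance ticks = 4; W→S at t=5 → φ=3
FR: stance ticks = 4; W→S at t=7 → φ=1
RL: stance ticks = 4; W→S at t=4 → φ=4
RR: stance ticks = 4; W→S at t=1 → φ=7


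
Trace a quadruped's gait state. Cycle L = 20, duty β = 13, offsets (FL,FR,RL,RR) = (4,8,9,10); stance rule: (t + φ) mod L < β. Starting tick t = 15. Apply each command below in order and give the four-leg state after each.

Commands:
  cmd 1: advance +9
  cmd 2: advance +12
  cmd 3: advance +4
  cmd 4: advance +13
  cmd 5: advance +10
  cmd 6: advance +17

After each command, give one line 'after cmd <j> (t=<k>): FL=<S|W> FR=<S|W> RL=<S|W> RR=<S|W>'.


after cmd 1 (t=24): FL=S FR=S RL=W RR=W
after cmd 2 (t=36): FL=S FR=S RL=S RR=S
after cmd 3 (t=40): FL=S FR=S RL=S RR=S
after cmd 4 (t=53): FL=W FR=S RL=S RR=S
after cmd 5 (t=63): FL=S FR=S RL=S RR=W
after cmd 6 (t=80): FL=S FR=S RL=S RR=S

start t=15: FL=W FR=S RL=S RR=S
cmd 1: advance +9 → t=24, phase=(8,12,13,14) → FL=S FR=S RL=W RR=W
cmd 2: advance +12 → t=36, phase=(0,4,5,6) → FL=S FR=S RL=S RR=S
cmd 3: advance +4 → t=40, phase=(4,8,9,10) → FL=S FR=S RL=S RR=S
cmd 4: advance +13 → t=53, phase=(17,1,2,3) → FL=W FR=S RL=S RR=S
cmd 5: advance +10 → t=63, phase=(7,11,12,13) → FL=S FR=S RL=S RR=W
cmd 6: advance +17 → t=80, phase=(4,8,9,10) → FL=S FR=S RL=S RR=S


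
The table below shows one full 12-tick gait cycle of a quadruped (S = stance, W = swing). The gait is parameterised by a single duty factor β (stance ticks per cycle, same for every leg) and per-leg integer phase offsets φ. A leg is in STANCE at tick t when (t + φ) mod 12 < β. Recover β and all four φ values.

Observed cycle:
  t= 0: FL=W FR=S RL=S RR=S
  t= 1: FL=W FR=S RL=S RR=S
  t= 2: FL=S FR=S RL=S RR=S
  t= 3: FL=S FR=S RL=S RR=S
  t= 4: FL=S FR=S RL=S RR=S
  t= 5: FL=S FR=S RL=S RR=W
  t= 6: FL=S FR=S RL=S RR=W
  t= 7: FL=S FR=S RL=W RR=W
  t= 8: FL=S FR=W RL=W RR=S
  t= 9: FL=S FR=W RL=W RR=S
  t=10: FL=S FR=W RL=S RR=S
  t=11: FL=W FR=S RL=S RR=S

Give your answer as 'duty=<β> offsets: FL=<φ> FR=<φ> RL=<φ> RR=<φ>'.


duty β = stance ticks per leg = 9
FL: stance ticks = 9; W→S at t=2 → φ=10
FR: stance ticks = 9; W→S at t=11 → φ=1
RL: stance ticks = 9; W→S at t=10 → φ=2
RR: stance ticks = 9; W→S at t=8 → φ=4

duty=9 offsets: FL=10 FR=1 RL=2 RR=4


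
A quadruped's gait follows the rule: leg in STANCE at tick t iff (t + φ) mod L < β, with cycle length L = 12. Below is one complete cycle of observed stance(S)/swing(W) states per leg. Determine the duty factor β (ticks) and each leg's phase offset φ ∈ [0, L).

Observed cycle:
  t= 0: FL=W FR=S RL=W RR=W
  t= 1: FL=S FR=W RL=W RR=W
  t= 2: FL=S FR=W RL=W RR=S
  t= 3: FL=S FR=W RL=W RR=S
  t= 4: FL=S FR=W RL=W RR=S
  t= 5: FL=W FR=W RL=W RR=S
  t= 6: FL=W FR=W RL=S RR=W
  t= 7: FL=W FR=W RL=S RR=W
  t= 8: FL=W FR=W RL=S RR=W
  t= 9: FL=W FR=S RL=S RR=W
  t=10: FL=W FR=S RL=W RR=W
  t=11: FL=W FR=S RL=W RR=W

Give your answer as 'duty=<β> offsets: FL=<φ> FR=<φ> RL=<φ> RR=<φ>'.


duty=4 offsets: FL=11 FR=3 RL=6 RR=10

duty β = stance ticks per leg = 4
FL: stance ticks = 4; W→S at t=1 → φ=11
FR: stance ticks = 4; W→S at t=9 → φ=3
RL: stance ticks = 4; W→S at t=6 → φ=6
RR: stance ticks = 4; W→S at t=2 → φ=10


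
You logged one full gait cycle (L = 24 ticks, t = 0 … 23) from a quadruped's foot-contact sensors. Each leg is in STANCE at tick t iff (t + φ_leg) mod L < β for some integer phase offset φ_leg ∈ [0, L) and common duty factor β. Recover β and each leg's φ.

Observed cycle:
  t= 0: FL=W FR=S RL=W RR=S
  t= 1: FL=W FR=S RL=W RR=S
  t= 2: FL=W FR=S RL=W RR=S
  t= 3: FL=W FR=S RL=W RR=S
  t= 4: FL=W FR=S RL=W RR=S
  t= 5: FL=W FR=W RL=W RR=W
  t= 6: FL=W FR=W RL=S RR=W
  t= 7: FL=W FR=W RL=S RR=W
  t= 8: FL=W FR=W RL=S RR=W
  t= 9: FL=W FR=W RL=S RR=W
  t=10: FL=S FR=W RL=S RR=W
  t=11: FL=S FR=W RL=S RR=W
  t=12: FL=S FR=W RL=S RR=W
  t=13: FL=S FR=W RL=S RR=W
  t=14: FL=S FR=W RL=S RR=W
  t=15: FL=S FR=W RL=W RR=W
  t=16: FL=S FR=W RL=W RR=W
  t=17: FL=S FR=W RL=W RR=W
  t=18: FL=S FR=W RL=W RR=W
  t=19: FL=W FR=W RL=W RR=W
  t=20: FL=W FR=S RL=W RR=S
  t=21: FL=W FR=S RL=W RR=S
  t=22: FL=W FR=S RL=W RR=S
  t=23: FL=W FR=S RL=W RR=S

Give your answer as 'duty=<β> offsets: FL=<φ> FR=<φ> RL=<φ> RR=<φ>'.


duty=9 offsets: FL=14 FR=4 RL=18 RR=4

duty β = stance ticks per leg = 9
FL: stance ticks = 9; W→S at t=10 → φ=14
FR: stance ticks = 9; W→S at t=20 → φ=4
RL: stance ticks = 9; W→S at t=6 → φ=18
RR: stance ticks = 9; W→S at t=20 → φ=4


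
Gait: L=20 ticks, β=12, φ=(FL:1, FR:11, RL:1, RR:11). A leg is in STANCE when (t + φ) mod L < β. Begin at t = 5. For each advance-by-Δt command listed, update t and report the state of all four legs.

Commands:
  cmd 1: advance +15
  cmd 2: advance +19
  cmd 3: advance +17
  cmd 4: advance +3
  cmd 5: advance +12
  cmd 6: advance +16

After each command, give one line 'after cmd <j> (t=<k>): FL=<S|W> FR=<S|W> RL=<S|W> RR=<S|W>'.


after cmd 1 (t=20): FL=S FR=S RL=S RR=S
after cmd 2 (t=39): FL=S FR=S RL=S RR=S
after cmd 3 (t=56): FL=W FR=S RL=W RR=S
after cmd 4 (t=59): FL=S FR=S RL=S RR=S
after cmd 5 (t=71): FL=W FR=S RL=W RR=S
after cmd 6 (t=87): FL=S FR=W RL=S RR=W

start t=5: FL=S FR=W RL=S RR=W
cmd 1: advance +15 → t=20, phase=(1,11,1,11) → FL=S FR=S RL=S RR=S
cmd 2: advance +19 → t=39, phase=(0,10,0,10) → FL=S FR=S RL=S RR=S
cmd 3: advance +17 → t=56, phase=(17,7,17,7) → FL=W FR=S RL=W RR=S
cmd 4: advance +3 → t=59, phase=(0,10,0,10) → FL=S FR=S RL=S RR=S
cmd 5: advance +12 → t=71, phase=(12,2,12,2) → FL=W FR=S RL=W RR=S
cmd 6: advance +16 → t=87, phase=(8,18,8,18) → FL=S FR=W RL=S RR=W


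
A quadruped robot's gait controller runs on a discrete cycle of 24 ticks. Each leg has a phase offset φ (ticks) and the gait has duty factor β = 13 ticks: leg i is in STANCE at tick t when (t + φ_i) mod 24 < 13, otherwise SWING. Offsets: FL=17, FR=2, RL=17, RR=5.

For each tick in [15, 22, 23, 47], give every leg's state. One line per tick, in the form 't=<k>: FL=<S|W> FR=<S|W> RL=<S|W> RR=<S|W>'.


t=15: phase=(8,17,8,20) vs β=13 → FL=S FR=W RL=S RR=W
t=22: phase=(15,0,15,3) vs β=13 → FL=W FR=S RL=W RR=S
t=23: phase=(16,1,16,4) vs β=13 → FL=W FR=S RL=W RR=S
t=47: phase=(16,1,16,4) vs β=13 → FL=W FR=S RL=W RR=S

t=15: FL=S FR=W RL=S RR=W
t=22: FL=W FR=S RL=W RR=S
t=23: FL=W FR=S RL=W RR=S
t=47: FL=W FR=S RL=W RR=S


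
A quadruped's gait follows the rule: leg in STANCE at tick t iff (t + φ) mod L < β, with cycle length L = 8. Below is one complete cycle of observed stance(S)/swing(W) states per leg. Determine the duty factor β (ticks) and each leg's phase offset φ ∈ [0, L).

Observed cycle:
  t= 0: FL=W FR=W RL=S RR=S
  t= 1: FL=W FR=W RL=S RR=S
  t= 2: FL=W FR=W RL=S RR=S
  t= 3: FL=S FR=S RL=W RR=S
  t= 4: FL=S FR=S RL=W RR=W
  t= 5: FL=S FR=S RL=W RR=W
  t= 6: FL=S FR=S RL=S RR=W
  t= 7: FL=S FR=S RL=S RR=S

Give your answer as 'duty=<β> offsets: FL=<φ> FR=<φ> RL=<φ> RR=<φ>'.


duty β = stance ticks per leg = 5
FL: stance ticks = 5; W→S at t=3 → φ=5
FR: stance ticks = 5; W→S at t=3 → φ=5
RL: stance ticks = 5; W→S at t=6 → φ=2
RR: stance ticks = 5; W→S at t=7 → φ=1

duty=5 offsets: FL=5 FR=5 RL=2 RR=1


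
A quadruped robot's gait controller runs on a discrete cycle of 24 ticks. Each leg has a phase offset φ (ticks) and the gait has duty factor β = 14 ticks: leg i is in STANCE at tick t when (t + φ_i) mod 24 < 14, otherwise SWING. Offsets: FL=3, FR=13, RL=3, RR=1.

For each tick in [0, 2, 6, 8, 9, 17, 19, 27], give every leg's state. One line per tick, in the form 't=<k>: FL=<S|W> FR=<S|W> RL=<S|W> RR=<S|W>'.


t=0: phase=(3,13,3,1) vs β=14 → FL=S FR=S RL=S RR=S
t=2: phase=(5,15,5,3) vs β=14 → FL=S FR=W RL=S RR=S
t=6: phase=(9,19,9,7) vs β=14 → FL=S FR=W RL=S RR=S
t=8: phase=(11,21,11,9) vs β=14 → FL=S FR=W RL=S RR=S
t=9: phase=(12,22,12,10) vs β=14 → FL=S FR=W RL=S RR=S
t=17: phase=(20,6,20,18) vs β=14 → FL=W FR=S RL=W RR=W
t=19: phase=(22,8,22,20) vs β=14 → FL=W FR=S RL=W RR=W
t=27: phase=(6,16,6,4) vs β=14 → FL=S FR=W RL=S RR=S

t=0: FL=S FR=S RL=S RR=S
t=2: FL=S FR=W RL=S RR=S
t=6: FL=S FR=W RL=S RR=S
t=8: FL=S FR=W RL=S RR=S
t=9: FL=S FR=W RL=S RR=S
t=17: FL=W FR=S RL=W RR=W
t=19: FL=W FR=S RL=W RR=W
t=27: FL=S FR=W RL=S RR=S


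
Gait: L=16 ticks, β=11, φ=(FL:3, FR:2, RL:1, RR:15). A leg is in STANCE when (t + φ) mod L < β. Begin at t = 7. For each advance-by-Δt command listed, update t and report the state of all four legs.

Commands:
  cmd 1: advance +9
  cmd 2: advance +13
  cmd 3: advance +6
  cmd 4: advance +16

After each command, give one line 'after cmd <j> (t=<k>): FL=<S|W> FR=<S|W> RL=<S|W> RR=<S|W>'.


start t=7: FL=S FR=S RL=S RR=S
cmd 1: advance +9 → t=16, phase=(3,2,1,15) → FL=S FR=S RL=S RR=W
cmd 2: advance +13 → t=29, phase=(0,15,14,12) → FL=S FR=W RL=W RR=W
cmd 3: advance +6 → t=35, phase=(6,5,4,2) → FL=S FR=S RL=S RR=S
cmd 4: advance +16 → t=51, phase=(6,5,4,2) → FL=S FR=S RL=S RR=S

after cmd 1 (t=16): FL=S FR=S RL=S RR=W
after cmd 2 (t=29): FL=S FR=W RL=W RR=W
after cmd 3 (t=35): FL=S FR=S RL=S RR=S
after cmd 4 (t=51): FL=S FR=S RL=S RR=S


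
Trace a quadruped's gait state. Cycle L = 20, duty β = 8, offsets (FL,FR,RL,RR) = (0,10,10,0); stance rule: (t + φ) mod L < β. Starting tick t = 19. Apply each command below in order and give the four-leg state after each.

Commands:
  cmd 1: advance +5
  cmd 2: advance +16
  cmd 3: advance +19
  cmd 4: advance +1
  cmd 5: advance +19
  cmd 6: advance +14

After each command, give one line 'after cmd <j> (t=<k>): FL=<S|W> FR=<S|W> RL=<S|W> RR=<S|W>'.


after cmd 1 (t=24): FL=S FR=W RL=W RR=S
after cmd 2 (t=40): FL=S FR=W RL=W RR=S
after cmd 3 (t=59): FL=W FR=W RL=W RR=W
after cmd 4 (t=60): FL=S FR=W RL=W RR=S
after cmd 5 (t=79): FL=W FR=W RL=W RR=W
after cmd 6 (t=93): FL=W FR=S RL=S RR=W

start t=19: FL=W FR=W RL=W RR=W
cmd 1: advance +5 → t=24, phase=(4,14,14,4) → FL=S FR=W RL=W RR=S
cmd 2: advance +16 → t=40, phase=(0,10,10,0) → FL=S FR=W RL=W RR=S
cmd 3: advance +19 → t=59, phase=(19,9,9,19) → FL=W FR=W RL=W RR=W
cmd 4: advance +1 → t=60, phase=(0,10,10,0) → FL=S FR=W RL=W RR=S
cmd 5: advance +19 → t=79, phase=(19,9,9,19) → FL=W FR=W RL=W RR=W
cmd 6: advance +14 → t=93, phase=(13,3,3,13) → FL=W FR=S RL=S RR=W


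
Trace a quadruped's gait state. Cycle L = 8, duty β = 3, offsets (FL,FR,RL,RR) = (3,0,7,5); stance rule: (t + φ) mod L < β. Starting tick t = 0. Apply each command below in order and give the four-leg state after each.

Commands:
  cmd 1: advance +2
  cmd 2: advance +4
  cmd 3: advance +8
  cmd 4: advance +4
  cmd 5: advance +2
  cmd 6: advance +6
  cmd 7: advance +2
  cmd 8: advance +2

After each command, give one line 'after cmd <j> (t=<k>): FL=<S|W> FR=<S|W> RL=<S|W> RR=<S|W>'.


after cmd 1 (t=2): FL=W FR=S RL=S RR=W
after cmd 2 (t=6): FL=S FR=W RL=W RR=W
after cmd 3 (t=14): FL=S FR=W RL=W RR=W
after cmd 4 (t=18): FL=W FR=S RL=S RR=W
after cmd 5 (t=20): FL=W FR=W RL=W RR=S
after cmd 6 (t=26): FL=W FR=S RL=S RR=W
after cmd 7 (t=28): FL=W FR=W RL=W RR=S
after cmd 8 (t=30): FL=S FR=W RL=W RR=W

start t=0: FL=W FR=S RL=W RR=W
cmd 1: advance +2 → t=2, phase=(5,2,1,7) → FL=W FR=S RL=S RR=W
cmd 2: advance +4 → t=6, phase=(1,6,5,3) → FL=S FR=W RL=W RR=W
cmd 3: advance +8 → t=14, phase=(1,6,5,3) → FL=S FR=W RL=W RR=W
cmd 4: advance +4 → t=18, phase=(5,2,1,7) → FL=W FR=S RL=S RR=W
cmd 5: advance +2 → t=20, phase=(7,4,3,1) → FL=W FR=W RL=W RR=S
cmd 6: advance +6 → t=26, phase=(5,2,1,7) → FL=W FR=S RL=S RR=W
cmd 7: advance +2 → t=28, phase=(7,4,3,1) → FL=W FR=W RL=W RR=S
cmd 8: advance +2 → t=30, phase=(1,6,5,3) → FL=S FR=W RL=W RR=W


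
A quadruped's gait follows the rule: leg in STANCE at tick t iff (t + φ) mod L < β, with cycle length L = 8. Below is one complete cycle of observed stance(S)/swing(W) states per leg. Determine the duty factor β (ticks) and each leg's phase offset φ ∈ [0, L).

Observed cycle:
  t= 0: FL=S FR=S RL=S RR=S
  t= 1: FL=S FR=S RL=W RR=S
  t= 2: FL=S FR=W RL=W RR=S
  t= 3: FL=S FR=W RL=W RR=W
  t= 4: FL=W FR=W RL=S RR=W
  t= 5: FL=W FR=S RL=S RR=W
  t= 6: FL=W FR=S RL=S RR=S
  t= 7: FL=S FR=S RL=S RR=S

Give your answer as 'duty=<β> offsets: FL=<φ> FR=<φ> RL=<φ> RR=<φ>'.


duty=5 offsets: FL=1 FR=3 RL=4 RR=2

duty β = stance ticks per leg = 5
FL: stance ticks = 5; W→S at t=7 → φ=1
FR: stance ticks = 5; W→S at t=5 → φ=3
RL: stance ticks = 5; W→S at t=4 → φ=4
RR: stance ticks = 5; W→S at t=6 → φ=2


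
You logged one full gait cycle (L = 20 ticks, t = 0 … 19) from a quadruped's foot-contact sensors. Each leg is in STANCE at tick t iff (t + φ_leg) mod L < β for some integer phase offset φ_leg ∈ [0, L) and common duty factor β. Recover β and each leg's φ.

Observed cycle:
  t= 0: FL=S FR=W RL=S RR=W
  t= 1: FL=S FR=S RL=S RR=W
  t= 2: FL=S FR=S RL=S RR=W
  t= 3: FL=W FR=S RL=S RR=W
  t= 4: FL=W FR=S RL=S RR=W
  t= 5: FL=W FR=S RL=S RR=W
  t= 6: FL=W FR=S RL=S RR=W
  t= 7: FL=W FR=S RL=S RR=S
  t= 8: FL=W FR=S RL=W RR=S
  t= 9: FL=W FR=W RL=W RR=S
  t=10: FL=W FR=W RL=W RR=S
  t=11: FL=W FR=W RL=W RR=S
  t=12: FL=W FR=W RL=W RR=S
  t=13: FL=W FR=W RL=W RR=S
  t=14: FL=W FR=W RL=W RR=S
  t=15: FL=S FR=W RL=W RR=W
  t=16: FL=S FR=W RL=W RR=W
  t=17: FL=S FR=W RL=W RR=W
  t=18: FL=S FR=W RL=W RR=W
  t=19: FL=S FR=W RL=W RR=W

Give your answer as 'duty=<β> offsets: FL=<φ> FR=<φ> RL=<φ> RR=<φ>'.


duty=8 offsets: FL=5 FR=19 RL=0 RR=13

duty β = stance ticks per leg = 8
FL: stance ticks = 8; W→S at t=15 → φ=5
FR: stance ticks = 8; W→S at t=1 → φ=19
RL: stance ticks = 8; W→S at t=0 → φ=0
RR: stance ticks = 8; W→S at t=7 → φ=13


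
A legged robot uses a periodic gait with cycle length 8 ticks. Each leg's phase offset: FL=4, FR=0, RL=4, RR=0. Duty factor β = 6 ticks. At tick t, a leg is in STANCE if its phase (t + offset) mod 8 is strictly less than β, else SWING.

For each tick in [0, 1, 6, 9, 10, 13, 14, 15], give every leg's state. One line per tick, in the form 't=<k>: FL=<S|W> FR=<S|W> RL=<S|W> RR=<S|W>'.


t=0: FL=S FR=S RL=S RR=S
t=1: FL=S FR=S RL=S RR=S
t=6: FL=S FR=W RL=S RR=W
t=9: FL=S FR=S RL=S RR=S
t=10: FL=W FR=S RL=W RR=S
t=13: FL=S FR=S RL=S RR=S
t=14: FL=S FR=W RL=S RR=W
t=15: FL=S FR=W RL=S RR=W

t=0: phase=(4,0,4,0) vs β=6 → FL=S FR=S RL=S RR=S
t=1: phase=(5,1,5,1) vs β=6 → FL=S FR=S RL=S RR=S
t=6: phase=(2,6,2,6) vs β=6 → FL=S FR=W RL=S RR=W
t=9: phase=(5,1,5,1) vs β=6 → FL=S FR=S RL=S RR=S
t=10: phase=(6,2,6,2) vs β=6 → FL=W FR=S RL=W RR=S
t=13: phase=(1,5,1,5) vs β=6 → FL=S FR=S RL=S RR=S
t=14: phase=(2,6,2,6) vs β=6 → FL=S FR=W RL=S RR=W
t=15: phase=(3,7,3,7) vs β=6 → FL=S FR=W RL=S RR=W


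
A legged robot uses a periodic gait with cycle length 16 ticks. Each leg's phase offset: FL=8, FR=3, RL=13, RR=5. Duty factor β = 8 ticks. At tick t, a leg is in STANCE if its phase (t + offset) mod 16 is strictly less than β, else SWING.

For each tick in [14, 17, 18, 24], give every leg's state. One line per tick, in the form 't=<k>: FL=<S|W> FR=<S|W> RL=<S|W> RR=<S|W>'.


t=14: phase=(6,1,11,3) vs β=8 → FL=S FR=S RL=W RR=S
t=17: phase=(9,4,14,6) vs β=8 → FL=W FR=S RL=W RR=S
t=18: phase=(10,5,15,7) vs β=8 → FL=W FR=S RL=W RR=S
t=24: phase=(0,11,5,13) vs β=8 → FL=S FR=W RL=S RR=W

t=14: FL=S FR=S RL=W RR=S
t=17: FL=W FR=S RL=W RR=S
t=18: FL=W FR=S RL=W RR=S
t=24: FL=S FR=W RL=S RR=W


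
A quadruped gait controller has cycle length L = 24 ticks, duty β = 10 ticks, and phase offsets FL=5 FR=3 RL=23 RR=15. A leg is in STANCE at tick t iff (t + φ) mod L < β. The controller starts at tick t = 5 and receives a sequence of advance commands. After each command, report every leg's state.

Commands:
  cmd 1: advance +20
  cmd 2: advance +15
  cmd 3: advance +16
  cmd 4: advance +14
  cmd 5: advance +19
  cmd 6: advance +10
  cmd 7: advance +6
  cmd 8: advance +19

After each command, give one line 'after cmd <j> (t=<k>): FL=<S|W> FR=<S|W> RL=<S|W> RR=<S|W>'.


start t=5: FL=W FR=S RL=S RR=W
cmd 1: advance +20 → t=25, phase=(6,4,0,16) → FL=S FR=S RL=S RR=W
cmd 2: advance +15 → t=40, phase=(21,19,15,7) → FL=W FR=W RL=W RR=S
cmd 3: advance +16 → t=56, phase=(13,11,7,23) → FL=W FR=W RL=S RR=W
cmd 4: advance +14 → t=70, phase=(3,1,21,13) → FL=S FR=S RL=W RR=W
cmd 5: advance +19 → t=89, phase=(22,20,16,8) → FL=W FR=W RL=W RR=S
cmd 6: advance +10 → t=99, phase=(8,6,2,18) → FL=S FR=S RL=S RR=W
cmd 7: advance +6 → t=105, phase=(14,12,8,0) → FL=W FR=W RL=S RR=S
cmd 8: advance +19 → t=124, phase=(9,7,3,19) → FL=S FR=S RL=S RR=W

after cmd 1 (t=25): FL=S FR=S RL=S RR=W
after cmd 2 (t=40): FL=W FR=W RL=W RR=S
after cmd 3 (t=56): FL=W FR=W RL=S RR=W
after cmd 4 (t=70): FL=S FR=S RL=W RR=W
after cmd 5 (t=89): FL=W FR=W RL=W RR=S
after cmd 6 (t=99): FL=S FR=S RL=S RR=W
after cmd 7 (t=105): FL=W FR=W RL=S RR=S
after cmd 8 (t=124): FL=S FR=S RL=S RR=W


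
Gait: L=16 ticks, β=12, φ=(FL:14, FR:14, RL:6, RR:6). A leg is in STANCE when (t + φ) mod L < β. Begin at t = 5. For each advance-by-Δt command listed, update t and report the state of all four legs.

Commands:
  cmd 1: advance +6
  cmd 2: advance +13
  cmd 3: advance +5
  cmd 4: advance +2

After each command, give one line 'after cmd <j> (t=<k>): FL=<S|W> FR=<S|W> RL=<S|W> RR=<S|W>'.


after cmd 1 (t=11): FL=S FR=S RL=S RR=S
after cmd 2 (t=24): FL=S FR=S RL=W RR=W
after cmd 3 (t=29): FL=S FR=S RL=S RR=S
after cmd 4 (t=31): FL=W FR=W RL=S RR=S

start t=5: FL=S FR=S RL=S RR=S
cmd 1: advance +6 → t=11, phase=(9,9,1,1) → FL=S FR=S RL=S RR=S
cmd 2: advance +13 → t=24, phase=(6,6,14,14) → FL=S FR=S RL=W RR=W
cmd 3: advance +5 → t=29, phase=(11,11,3,3) → FL=S FR=S RL=S RR=S
cmd 4: advance +2 → t=31, phase=(13,13,5,5) → FL=W FR=W RL=S RR=S


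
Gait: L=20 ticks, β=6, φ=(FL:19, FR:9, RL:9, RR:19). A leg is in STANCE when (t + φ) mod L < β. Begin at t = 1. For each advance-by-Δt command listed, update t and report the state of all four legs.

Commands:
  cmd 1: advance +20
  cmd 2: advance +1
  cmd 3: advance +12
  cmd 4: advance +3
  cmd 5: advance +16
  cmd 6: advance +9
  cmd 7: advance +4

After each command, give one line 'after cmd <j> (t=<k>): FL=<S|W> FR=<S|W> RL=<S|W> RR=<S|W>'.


start t=1: FL=S FR=W RL=W RR=S
cmd 1: advance +20 → t=21, phase=(0,10,10,0) → FL=S FR=W RL=W RR=S
cmd 2: advance +1 → t=22, phase=(1,11,11,1) → FL=S FR=W RL=W RR=S
cmd 3: advance +12 → t=34, phase=(13,3,3,13) → FL=W FR=S RL=S RR=W
cmd 4: advance +3 → t=37, phase=(16,6,6,16) → FL=W FR=W RL=W RR=W
cmd 5: advance +16 → t=53, phase=(12,2,2,12) → FL=W FR=S RL=S RR=W
cmd 6: advance +9 → t=62, phase=(1,11,11,1) → FL=S FR=W RL=W RR=S
cmd 7: advance +4 → t=66, phase=(5,15,15,5) → FL=S FR=W RL=W RR=S

after cmd 1 (t=21): FL=S FR=W RL=W RR=S
after cmd 2 (t=22): FL=S FR=W RL=W RR=S
after cmd 3 (t=34): FL=W FR=S RL=S RR=W
after cmd 4 (t=37): FL=W FR=W RL=W RR=W
after cmd 5 (t=53): FL=W FR=S RL=S RR=W
after cmd 6 (t=62): FL=S FR=W RL=W RR=S
after cmd 7 (t=66): FL=S FR=W RL=W RR=S


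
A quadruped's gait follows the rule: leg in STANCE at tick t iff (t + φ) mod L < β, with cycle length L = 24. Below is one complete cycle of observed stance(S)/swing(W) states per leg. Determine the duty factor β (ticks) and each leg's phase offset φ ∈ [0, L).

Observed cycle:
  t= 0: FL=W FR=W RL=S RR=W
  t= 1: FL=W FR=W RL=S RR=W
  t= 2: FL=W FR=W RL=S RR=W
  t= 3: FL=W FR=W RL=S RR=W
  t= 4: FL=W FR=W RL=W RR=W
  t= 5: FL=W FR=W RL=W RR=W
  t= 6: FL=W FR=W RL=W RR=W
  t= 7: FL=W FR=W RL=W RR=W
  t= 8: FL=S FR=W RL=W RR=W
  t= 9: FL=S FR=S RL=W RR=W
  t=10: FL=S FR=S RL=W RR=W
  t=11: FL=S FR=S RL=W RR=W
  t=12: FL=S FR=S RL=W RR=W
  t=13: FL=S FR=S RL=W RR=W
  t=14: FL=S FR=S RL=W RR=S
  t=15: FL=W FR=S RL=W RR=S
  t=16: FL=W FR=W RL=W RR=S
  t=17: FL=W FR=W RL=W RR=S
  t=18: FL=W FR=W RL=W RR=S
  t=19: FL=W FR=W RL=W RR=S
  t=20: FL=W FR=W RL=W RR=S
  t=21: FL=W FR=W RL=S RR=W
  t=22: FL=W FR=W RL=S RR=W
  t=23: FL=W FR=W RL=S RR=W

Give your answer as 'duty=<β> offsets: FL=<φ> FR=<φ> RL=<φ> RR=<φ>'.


duty β = stance ticks per leg = 7
FL: stance ticks = 7; W→S at t=8 → φ=16
FR: stance ticks = 7; W→S at t=9 → φ=15
RL: stance ticks = 7; W→S at t=21 → φ=3
RR: stance ticks = 7; W→S at t=14 → φ=10

duty=7 offsets: FL=16 FR=15 RL=3 RR=10


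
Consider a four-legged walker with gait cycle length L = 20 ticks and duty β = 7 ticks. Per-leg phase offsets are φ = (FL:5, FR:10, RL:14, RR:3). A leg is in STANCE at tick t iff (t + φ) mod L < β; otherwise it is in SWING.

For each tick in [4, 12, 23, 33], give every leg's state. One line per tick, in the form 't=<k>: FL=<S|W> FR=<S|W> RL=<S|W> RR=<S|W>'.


t=4: FL=W FR=W RL=W RR=W
t=12: FL=W FR=S RL=S RR=W
t=23: FL=W FR=W RL=W RR=S
t=33: FL=W FR=S RL=W RR=W

t=4: phase=(9,14,18,7) vs β=7 → FL=W FR=W RL=W RR=W
t=12: phase=(17,2,6,15) vs β=7 → FL=W FR=S RL=S RR=W
t=23: phase=(8,13,17,6) vs β=7 → FL=W FR=W RL=W RR=S
t=33: phase=(18,3,7,16) vs β=7 → FL=W FR=S RL=W RR=W


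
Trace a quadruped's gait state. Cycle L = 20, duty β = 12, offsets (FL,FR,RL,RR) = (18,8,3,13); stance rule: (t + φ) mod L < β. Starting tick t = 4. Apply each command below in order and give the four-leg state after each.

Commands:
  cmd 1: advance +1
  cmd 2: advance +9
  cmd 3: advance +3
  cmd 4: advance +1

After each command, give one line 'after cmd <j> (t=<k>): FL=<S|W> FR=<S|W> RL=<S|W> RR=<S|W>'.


start t=4: FL=S FR=W RL=S RR=W
cmd 1: advance +1 → t=5, phase=(3,13,8,18) → FL=S FR=W RL=S RR=W
cmd 2: advance +9 → t=14, phase=(12,2,17,7) → FL=W FR=S RL=W RR=S
cmd 3: advance +3 → t=17, phase=(15,5,0,10) → FL=W FR=S RL=S RR=S
cmd 4: advance +1 → t=18, phase=(16,6,1,11) → FL=W FR=S RL=S RR=S

after cmd 1 (t=5): FL=S FR=W RL=S RR=W
after cmd 2 (t=14): FL=W FR=S RL=W RR=S
after cmd 3 (t=17): FL=W FR=S RL=S RR=S
after cmd 4 (t=18): FL=W FR=S RL=S RR=S


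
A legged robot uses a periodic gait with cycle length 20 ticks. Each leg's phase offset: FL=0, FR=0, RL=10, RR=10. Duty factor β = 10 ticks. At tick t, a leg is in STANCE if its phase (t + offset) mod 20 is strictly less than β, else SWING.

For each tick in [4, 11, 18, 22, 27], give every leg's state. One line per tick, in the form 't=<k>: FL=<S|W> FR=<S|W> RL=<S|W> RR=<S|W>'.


t=4: phase=(4,4,14,14) vs β=10 → FL=S FR=S RL=W RR=W
t=11: phase=(11,11,1,1) vs β=10 → FL=W FR=W RL=S RR=S
t=18: phase=(18,18,8,8) vs β=10 → FL=W FR=W RL=S RR=S
t=22: phase=(2,2,12,12) vs β=10 → FL=S FR=S RL=W RR=W
t=27: phase=(7,7,17,17) vs β=10 → FL=S FR=S RL=W RR=W

t=4: FL=S FR=S RL=W RR=W
t=11: FL=W FR=W RL=S RR=S
t=18: FL=W FR=W RL=S RR=S
t=22: FL=S FR=S RL=W RR=W
t=27: FL=S FR=S RL=W RR=W


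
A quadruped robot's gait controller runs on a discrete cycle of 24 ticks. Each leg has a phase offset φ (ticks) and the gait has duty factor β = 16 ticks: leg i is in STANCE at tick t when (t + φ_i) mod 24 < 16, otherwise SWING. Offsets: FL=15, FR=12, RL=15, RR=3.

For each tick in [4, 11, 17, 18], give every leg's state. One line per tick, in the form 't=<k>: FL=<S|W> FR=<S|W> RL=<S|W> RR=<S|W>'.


t=4: phase=(19,16,19,7) vs β=16 → FL=W FR=W RL=W RR=S
t=11: phase=(2,23,2,14) vs β=16 → FL=S FR=W RL=S RR=S
t=17: phase=(8,5,8,20) vs β=16 → FL=S FR=S RL=S RR=W
t=18: phase=(9,6,9,21) vs β=16 → FL=S FR=S RL=S RR=W

t=4: FL=W FR=W RL=W RR=S
t=11: FL=S FR=W RL=S RR=S
t=17: FL=S FR=S RL=S RR=W
t=18: FL=S FR=S RL=S RR=W


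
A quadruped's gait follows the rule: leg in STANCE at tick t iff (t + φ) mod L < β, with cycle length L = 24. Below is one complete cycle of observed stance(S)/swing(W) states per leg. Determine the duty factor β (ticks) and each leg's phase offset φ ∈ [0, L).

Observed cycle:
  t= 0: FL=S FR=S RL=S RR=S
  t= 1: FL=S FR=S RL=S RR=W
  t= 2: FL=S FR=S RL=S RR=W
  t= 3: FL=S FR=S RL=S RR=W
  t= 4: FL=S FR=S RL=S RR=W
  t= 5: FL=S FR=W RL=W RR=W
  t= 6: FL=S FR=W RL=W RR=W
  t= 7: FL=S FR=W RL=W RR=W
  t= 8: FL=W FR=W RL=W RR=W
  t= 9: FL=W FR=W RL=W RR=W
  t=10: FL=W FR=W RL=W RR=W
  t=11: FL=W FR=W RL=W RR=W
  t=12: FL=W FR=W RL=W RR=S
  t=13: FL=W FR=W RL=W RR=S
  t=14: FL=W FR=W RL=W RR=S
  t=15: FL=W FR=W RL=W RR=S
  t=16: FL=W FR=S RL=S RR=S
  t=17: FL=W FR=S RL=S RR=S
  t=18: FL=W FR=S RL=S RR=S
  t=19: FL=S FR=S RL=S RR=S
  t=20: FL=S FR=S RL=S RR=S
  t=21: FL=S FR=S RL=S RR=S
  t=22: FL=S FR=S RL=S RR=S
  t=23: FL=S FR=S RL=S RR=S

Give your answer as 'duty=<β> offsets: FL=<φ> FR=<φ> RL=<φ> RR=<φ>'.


duty=13 offsets: FL=5 FR=8 RL=8 RR=12

duty β = stance ticks per leg = 13
FL: stance ticks = 13; W→S at t=19 → φ=5
FR: stance ticks = 13; W→S at t=16 → φ=8
RL: stance ticks = 13; W→S at t=16 → φ=8
RR: stance ticks = 13; W→S at t=12 → φ=12


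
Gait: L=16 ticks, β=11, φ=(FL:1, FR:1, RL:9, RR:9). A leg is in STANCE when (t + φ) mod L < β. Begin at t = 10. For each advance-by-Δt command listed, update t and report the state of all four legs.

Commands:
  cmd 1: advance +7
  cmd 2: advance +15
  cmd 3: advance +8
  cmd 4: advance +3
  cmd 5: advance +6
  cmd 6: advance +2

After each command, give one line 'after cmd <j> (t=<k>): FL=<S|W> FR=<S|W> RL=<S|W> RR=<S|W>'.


start t=10: FL=W FR=W RL=S RR=S
cmd 1: advance +7 → t=17, phase=(2,2,10,10) → FL=S FR=S RL=S RR=S
cmd 2: advance +15 → t=32, phase=(1,1,9,9) → FL=S FR=S RL=S RR=S
cmd 3: advance +8 → t=40, phase=(9,9,1,1) → FL=S FR=S RL=S RR=S
cmd 4: advance +3 → t=43, phase=(12,12,4,4) → FL=W FR=W RL=S RR=S
cmd 5: advance +6 → t=49, phase=(2,2,10,10) → FL=S FR=S RL=S RR=S
cmd 6: advance +2 → t=51, phase=(4,4,12,12) → FL=S FR=S RL=W RR=W

after cmd 1 (t=17): FL=S FR=S RL=S RR=S
after cmd 2 (t=32): FL=S FR=S RL=S RR=S
after cmd 3 (t=40): FL=S FR=S RL=S RR=S
after cmd 4 (t=43): FL=W FR=W RL=S RR=S
after cmd 5 (t=49): FL=S FR=S RL=S RR=S
after cmd 6 (t=51): FL=S FR=S RL=W RR=W
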